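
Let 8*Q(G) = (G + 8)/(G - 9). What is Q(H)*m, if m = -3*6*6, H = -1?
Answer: 189/20 ≈ 9.4500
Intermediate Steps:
m = -108 (m = -18*6 = -108)
Q(G) = (8 + G)/(8*(-9 + G)) (Q(G) = ((G + 8)/(G - 9))/8 = ((8 + G)/(-9 + G))/8 = (8 + G)/(8*(-9 + G)))
Q(H)*m = ((8 - 1)/(8*(-9 - 1)))*(-108) = ((⅛)*7/(-10))*(-108) = ((⅛)*(-⅒)*7)*(-108) = -7/80*(-108) = 189/20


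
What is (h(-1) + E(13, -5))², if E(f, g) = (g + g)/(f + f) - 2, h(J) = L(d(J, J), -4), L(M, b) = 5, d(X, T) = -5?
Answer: 1156/169 ≈ 6.8402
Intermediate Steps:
h(J) = 5
E(f, g) = -2 + g/f (E(f, g) = (2*g)/((2*f)) - 2 = (2*g)*(1/(2*f)) - 2 = g/f - 2 = -2 + g/f)
(h(-1) + E(13, -5))² = (5 + (-2 - 5/13))² = (5 - 31/13)² = (34/13)² = 1156/169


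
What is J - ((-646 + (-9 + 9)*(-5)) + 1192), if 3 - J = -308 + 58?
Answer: -293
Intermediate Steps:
J = 253 (J = 3 - (-308 + 58) = 3 - 1*(-250) = 3 + 250 = 253)
J - ((-646 + (-9 + 9)*(-5)) + 1192) = 253 - ((-646 + (-9 + 9)*(-5)) + 1192) = 253 - ((-646 + 0*(-5)) + 1192) = 253 - ((-646 + 0) + 1192) = 253 - (-646 + 1192) = 253 - 1*546 = 253 - 546 = -293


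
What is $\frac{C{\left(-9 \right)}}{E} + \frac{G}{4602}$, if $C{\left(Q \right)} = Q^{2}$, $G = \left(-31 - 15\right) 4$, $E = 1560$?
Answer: $\frac{1099}{92040} \approx 0.01194$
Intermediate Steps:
$G = -184$ ($G = \left(-46\right) 4 = -184$)
$\frac{C{\left(-9 \right)}}{E} + \frac{G}{4602} = \frac{\left(-9\right)^{2}}{1560} - \frac{184}{4602} = 81 \cdot \frac{1}{1560} - \frac{92}{2301} = \frac{27}{520} - \frac{92}{2301} = \frac{1099}{92040}$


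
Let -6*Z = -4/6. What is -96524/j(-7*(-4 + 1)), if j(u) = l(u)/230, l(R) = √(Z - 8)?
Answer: 66601560*I*√71/71 ≈ 7.9042e+6*I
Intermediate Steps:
Z = ⅑ (Z = -(-2)/(3*6) = -⅙*(-⅔) = ⅑ ≈ 0.11111)
l(R) = I*√71/3 (l(R) = √(⅑ - 8) = √(-71/9) = I*√71/3)
j(u) = I*√71/690 (j(u) = (I*√71/3)/230 = (I*√71/3)*(1/230) = I*√71/690)
-96524/j(-7*(-4 + 1)) = -96524*(-690*I*√71/71) = -(-66601560)*I*√71/71 = 66601560*I*√71/71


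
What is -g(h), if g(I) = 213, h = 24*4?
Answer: -213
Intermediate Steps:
h = 96
-g(h) = -1*213 = -213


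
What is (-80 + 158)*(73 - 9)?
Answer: 4992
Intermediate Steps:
(-80 + 158)*(73 - 9) = 78*64 = 4992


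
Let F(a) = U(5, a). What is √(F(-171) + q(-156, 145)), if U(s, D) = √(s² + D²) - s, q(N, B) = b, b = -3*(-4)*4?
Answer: √(43 + √29266) ≈ 14.631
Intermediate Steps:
b = 48 (b = 12*4 = 48)
q(N, B) = 48
U(s, D) = √(D² + s²) - s
F(a) = -5 + √(25 + a²) (F(a) = √(a² + 5²) - 1*5 = √(a² + 25) - 5 = √(25 + a²) - 5 = -5 + √(25 + a²))
√(F(-171) + q(-156, 145)) = √((-5 + √(25 + (-171)²)) + 48) = √((-5 + √(25 + 29241)) + 48) = √((-5 + √29266) + 48) = √(43 + √29266)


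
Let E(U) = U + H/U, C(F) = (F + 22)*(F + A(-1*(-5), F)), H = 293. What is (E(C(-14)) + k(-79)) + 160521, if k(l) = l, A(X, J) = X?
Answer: 11546347/72 ≈ 1.6037e+5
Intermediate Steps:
C(F) = (5 + F)*(22 + F) (C(F) = (F + 22)*(F - 1*(-5)) = (22 + F)*(F + 5) = (22 + F)*(5 + F) = (5 + F)*(22 + F))
E(U) = U + 293/U
(E(C(-14)) + k(-79)) + 160521 = (((110 + (-14)**2 + 27*(-14)) + 293/(110 + (-14)**2 + 27*(-14))) - 79) + 160521 = (((110 + 196 - 378) + 293/(110 + 196 - 378)) - 79) + 160521 = ((-72 + 293/(-72)) - 79) + 160521 = ((-72 + 293*(-1/72)) - 79) + 160521 = ((-72 - 293/72) - 79) + 160521 = (-5477/72 - 79) + 160521 = -11165/72 + 160521 = 11546347/72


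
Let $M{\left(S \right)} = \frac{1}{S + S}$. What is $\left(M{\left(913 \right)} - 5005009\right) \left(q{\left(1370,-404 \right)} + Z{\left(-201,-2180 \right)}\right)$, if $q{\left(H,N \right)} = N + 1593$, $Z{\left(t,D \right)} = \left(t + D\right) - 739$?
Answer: $\frac{17647691762123}{1826} \approx 9.6647 \cdot 10^{9}$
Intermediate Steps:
$Z{\left(t,D \right)} = -739 + D + t$ ($Z{\left(t,D \right)} = \left(D + t\right) - 739 = -739 + D + t$)
$q{\left(H,N \right)} = 1593 + N$
$M{\left(S \right)} = \frac{1}{2 S}$
$\left(M{\left(913 \right)} - 5005009\right) \left(q{\left(1370,-404 \right)} + Z{\left(-201,-2180 \right)}\right) = \left(\frac{1}{2 \cdot 913} - 5005009\right) \left(\left(1593 - 404\right) - 3120\right) = \left(\frac{1}{2} \cdot \frac{1}{913} - 5005009\right) \left(1189 - 3120\right) = \left(\frac{1}{1826} - 5005009\right) \left(-1931\right) = \left(- \frac{9139146433}{1826}\right) \left(-1931\right) = \frac{17647691762123}{1826}$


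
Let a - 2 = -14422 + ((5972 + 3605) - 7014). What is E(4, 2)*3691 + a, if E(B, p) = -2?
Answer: -19239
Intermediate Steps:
a = -11857 (a = 2 + (-14422 + ((5972 + 3605) - 7014)) = 2 + (-14422 + (9577 - 7014)) = 2 + (-14422 + 2563) = 2 - 11859 = -11857)
E(4, 2)*3691 + a = -2*3691 - 11857 = -7382 - 11857 = -19239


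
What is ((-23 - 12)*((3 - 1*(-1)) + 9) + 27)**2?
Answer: 183184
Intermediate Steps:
((-23 - 12)*((3 - 1*(-1)) + 9) + 27)**2 = (-35*((3 + 1) + 9) + 27)**2 = (-35*(4 + 9) + 27)**2 = (-35*13 + 27)**2 = (-455 + 27)**2 = (-428)**2 = 183184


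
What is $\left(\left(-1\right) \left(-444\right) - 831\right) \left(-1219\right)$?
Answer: $471753$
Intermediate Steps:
$\left(\left(-1\right) \left(-444\right) - 831\right) \left(-1219\right) = \left(444 - 831\right) \left(-1219\right) = \left(-387\right) \left(-1219\right) = 471753$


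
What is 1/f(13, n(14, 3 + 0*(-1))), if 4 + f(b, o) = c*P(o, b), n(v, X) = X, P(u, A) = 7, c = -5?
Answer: -1/39 ≈ -0.025641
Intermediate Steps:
f(b, o) = -39 (f(b, o) = -4 - 5*7 = -4 - 35 = -39)
1/f(13, n(14, 3 + 0*(-1))) = 1/(-39) = -1/39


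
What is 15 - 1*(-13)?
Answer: 28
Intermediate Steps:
15 - 1*(-13) = 15 + 13 = 28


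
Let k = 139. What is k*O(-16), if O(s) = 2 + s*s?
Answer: 35862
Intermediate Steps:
O(s) = 2 + s²
k*O(-16) = 139*(2 + (-16)²) = 139*(2 + 256) = 139*258 = 35862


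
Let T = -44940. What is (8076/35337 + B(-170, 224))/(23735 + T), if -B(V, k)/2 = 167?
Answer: 3931494/249773695 ≈ 0.015740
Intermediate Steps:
B(V, k) = -334 (B(V, k) = -2*167 = -334)
(8076/35337 + B(-170, 224))/(23735 + T) = (8076/35337 - 334)/(23735 - 44940) = (8076*(1/35337) - 334)/(-21205) = (2692/11779 - 334)*(-1/21205) = -3931494/11779*(-1/21205) = 3931494/249773695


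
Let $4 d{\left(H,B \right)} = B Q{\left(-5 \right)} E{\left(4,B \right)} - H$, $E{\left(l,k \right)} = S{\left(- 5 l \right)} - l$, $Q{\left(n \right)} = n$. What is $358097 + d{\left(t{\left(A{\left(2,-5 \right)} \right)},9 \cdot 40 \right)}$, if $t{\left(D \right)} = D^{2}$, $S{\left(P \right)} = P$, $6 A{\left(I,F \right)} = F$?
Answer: $\frac{53121143}{144} \approx 3.689 \cdot 10^{5}$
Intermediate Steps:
$A{\left(I,F \right)} = \frac{F}{6}$
$E{\left(l,k \right)} = - 6 l$ ($E{\left(l,k \right)} = - 5 l - l = - 6 l$)
$d{\left(H,B \right)} = 30 B - \frac{H}{4}$ ($d{\left(H,B \right)} = \frac{B \left(-5\right) \left(\left(-6\right) 4\right) - H}{4} = \frac{- 5 B \left(-24\right) - H}{4} = \frac{120 B - H}{4} = \frac{- H + 120 B}{4} = 30 B - \frac{H}{4}$)
$358097 + d{\left(t{\left(A{\left(2,-5 \right)} \right)},9 \cdot 40 \right)} = 358097 - \left(\frac{25}{144} - 270 \cdot 40\right) = 358097 + \left(30 \cdot 360 - \frac{\left(- \frac{5}{6}\right)^{2}}{4}\right) = 358097 + \left(10800 - \frac{25}{144}\right) = 358097 + \frac{1555175}{144} = \frac{53121143}{144}$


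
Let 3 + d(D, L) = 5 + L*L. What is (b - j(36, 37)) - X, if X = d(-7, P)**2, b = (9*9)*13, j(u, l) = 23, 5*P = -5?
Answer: 1021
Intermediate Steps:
P = -1 (P = (1/5)*(-5) = -1)
b = 1053 (b = 81*13 = 1053)
d(D, L) = 2 + L**2 (d(D, L) = -3 + (5 + L*L) = -3 + (5 + L**2) = 2 + L**2)
X = 9 (X = (2 + (-1)**2)**2 = (2 + 1)**2 = 3**2 = 9)
(b - j(36, 37)) - X = (1053 - 1*23) - 1*9 = (1053 - 23) - 9 = 1030 - 9 = 1021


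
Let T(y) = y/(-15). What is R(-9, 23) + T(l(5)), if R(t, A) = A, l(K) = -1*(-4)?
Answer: 341/15 ≈ 22.733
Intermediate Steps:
l(K) = 4
T(y) = -y/15 (T(y) = y*(-1/15) = -y/15)
R(-9, 23) + T(l(5)) = 23 - 1/15*4 = 23 - 4/15 = 341/15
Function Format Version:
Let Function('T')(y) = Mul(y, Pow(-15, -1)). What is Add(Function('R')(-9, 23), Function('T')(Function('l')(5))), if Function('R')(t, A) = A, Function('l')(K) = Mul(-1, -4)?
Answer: Rational(341, 15) ≈ 22.733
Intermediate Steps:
Function('l')(K) = 4
Function('T')(y) = Mul(Rational(-1, 15), y) (Function('T')(y) = Mul(y, Rational(-1, 15)) = Mul(Rational(-1, 15), y))
Add(Function('R')(-9, 23), Function('T')(Function('l')(5))) = Add(23, Mul(Rational(-1, 15), 4)) = Add(23, Rational(-4, 15)) = Rational(341, 15)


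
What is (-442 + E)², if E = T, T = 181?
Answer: 68121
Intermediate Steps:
E = 181
(-442 + E)² = (-442 + 181)² = (-261)² = 68121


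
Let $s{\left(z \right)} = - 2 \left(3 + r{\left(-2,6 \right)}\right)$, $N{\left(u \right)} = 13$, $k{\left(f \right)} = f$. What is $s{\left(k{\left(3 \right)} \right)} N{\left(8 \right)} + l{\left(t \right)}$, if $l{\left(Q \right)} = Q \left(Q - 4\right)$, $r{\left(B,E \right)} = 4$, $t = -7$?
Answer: $-105$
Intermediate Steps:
$l{\left(Q \right)} = Q \left(-4 + Q\right)$
$s{\left(z \right)} = -14$ ($s{\left(z \right)} = - 2 \left(3 + 4\right) = \left(-2\right) 7 = -14$)
$s{\left(k{\left(3 \right)} \right)} N{\left(8 \right)} + l{\left(t \right)} = \left(-14\right) 13 - 7 \left(-4 - 7\right) = -182 - -77 = -182 + 77 = -105$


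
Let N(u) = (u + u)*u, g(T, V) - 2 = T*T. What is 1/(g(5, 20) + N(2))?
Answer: 1/35 ≈ 0.028571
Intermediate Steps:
g(T, V) = 2 + T**2 (g(T, V) = 2 + T*T = 2 + T**2)
N(u) = 2*u**2 (N(u) = (2*u)*u = 2*u**2)
1/(g(5, 20) + N(2)) = 1/((2 + 5**2) + 2*2**2) = 1/((2 + 25) + 2*4) = 1/(27 + 8) = 1/35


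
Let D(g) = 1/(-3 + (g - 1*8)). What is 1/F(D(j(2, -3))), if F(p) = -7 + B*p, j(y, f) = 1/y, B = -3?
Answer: -7/47 ≈ -0.14894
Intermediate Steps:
D(g) = 1/(-11 + g) (D(g) = 1/(-3 + (g - 8)) = 1/(-3 + (-8 + g)) = 1/(-11 + g))
F(p) = -7 - 3*p
1/F(D(j(2, -3))) = 1/(-7 - 3/(-11 + 1/2)) = 1/(-7 - 3/(-21/2)) = 1/(-7 - 3*(-2/21)) = 1/(-7 + 2/7) = 1/(-47/7) = -7/47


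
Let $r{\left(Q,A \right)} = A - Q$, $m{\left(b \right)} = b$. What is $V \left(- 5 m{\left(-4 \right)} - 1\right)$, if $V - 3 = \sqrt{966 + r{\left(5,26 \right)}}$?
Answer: $57 + 19 \sqrt{987} \approx 653.91$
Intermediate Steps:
$V = 3 + \sqrt{987}$ ($V = 3 + \sqrt{966 + \left(26 - 5\right)} = 3 + \sqrt{966 + 21} = 3 + \sqrt{987} \approx 34.417$)
$V \left(- 5 m{\left(-4 \right)} - 1\right) = \left(3 + \sqrt{987}\right) \left(\left(-5\right) \left(-4\right) - 1\right) = \left(3 + \sqrt{987}\right) \left(20 - 1\right) = \left(3 + \sqrt{987}\right) 19 = 57 + 19 \sqrt{987}$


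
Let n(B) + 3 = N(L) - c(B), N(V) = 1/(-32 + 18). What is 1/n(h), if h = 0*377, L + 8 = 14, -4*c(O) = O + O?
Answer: -14/43 ≈ -0.32558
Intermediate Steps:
c(O) = -O/2 (c(O) = -(O + O)/4 = -O/2)
L = 6 (L = -8 + 14 = 6)
N(V) = -1/14 (N(V) = 1/(-14) = -1/14)
h = 0
n(B) = -43/14 + B/2 (n(B) = -3 + (-1/14 - (-1)*B/2) = -3 + (-1/14 + B/2) = -43/14 + B/2)
1/n(h) = 1/(-43/14 + (½)*0) = 1/(-43/14 + 0) = 1/(-43/14) = -14/43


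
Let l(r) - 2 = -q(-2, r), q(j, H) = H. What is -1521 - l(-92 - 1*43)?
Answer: -1658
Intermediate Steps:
l(r) = 2 - r
-1521 - l(-92 - 1*43) = -1521 - (2 - (-92 - 1*43)) = -1521 - (2 - (-92 - 43)) = -1521 - (2 - 1*(-135)) = -1521 - (2 + 135) = -1521 - 1*137 = -1521 - 137 = -1658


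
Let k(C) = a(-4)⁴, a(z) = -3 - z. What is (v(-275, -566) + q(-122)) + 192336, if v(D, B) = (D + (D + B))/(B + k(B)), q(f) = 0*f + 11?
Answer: 108677171/565 ≈ 1.9235e+5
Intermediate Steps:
k(C) = 1 (k(C) = (-3 - 1*(-4))⁴ = (-3 + 4)⁴ = 1⁴ = 1)
q(f) = 11 (q(f) = 0 + 11 = 11)
v(D, B) = (B + 2*D)/(1 + B) (v(D, B) = (D + (D + B))/(B + 1) = (D + (B + D))/(1 + B) = (B + 2*D)/(1 + B))
(v(-275, -566) + q(-122)) + 192336 = ((-566 + 2*(-275))/(1 - 566) + 11) + 192336 = ((-566 - 550)/(-565) + 11) + 192336 = (-1/565*(-1116) + 11) + 192336 = (1116/565 + 11) + 192336 = 7331/565 + 192336 = 108677171/565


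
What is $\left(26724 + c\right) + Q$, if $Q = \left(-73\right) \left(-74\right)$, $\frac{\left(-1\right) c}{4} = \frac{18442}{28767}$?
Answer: $\frac{924094874}{28767} \approx 32123.0$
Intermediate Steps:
$c = - \frac{73768}{28767}$ ($c = - 4 \cdot \frac{18442}{28767} = - 4 \cdot 18442 \cdot \frac{1}{28767} = \left(-4\right) \frac{18442}{28767} = - \frac{73768}{28767} \approx -2.5643$)
$Q = 5402$
$\left(26724 + c\right) + Q = \left(26724 - \frac{73768}{28767}\right) + 5402 = \frac{768695540}{28767} + 5402 = \frac{924094874}{28767}$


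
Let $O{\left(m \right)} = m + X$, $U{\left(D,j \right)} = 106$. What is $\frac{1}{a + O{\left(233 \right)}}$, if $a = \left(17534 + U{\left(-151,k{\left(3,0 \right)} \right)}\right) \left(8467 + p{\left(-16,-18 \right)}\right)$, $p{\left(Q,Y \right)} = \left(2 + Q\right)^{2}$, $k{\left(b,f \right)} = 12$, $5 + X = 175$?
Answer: $\frac{1}{152815723} \approx 6.5438 \cdot 10^{-9}$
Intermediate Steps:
$X = 170$ ($X = -5 + 175 = 170$)
$O{\left(m \right)} = 170 + m$ ($O{\left(m \right)} = m + 170 = 170 + m$)
$a = 152815320$ ($a = \left(17534 + 106\right) \left(8467 + \left(2 - 16\right)^{2}\right) = 17640 \left(8467 + \left(-14\right)^{2}\right) = 17640 \left(8467 + 196\right) = 17640 \cdot 8663 = 152815320$)
$\frac{1}{a + O{\left(233 \right)}} = \frac{1}{152815320 + \left(170 + 233\right)} = \frac{1}{152815320 + 403} = \frac{1}{152815723}$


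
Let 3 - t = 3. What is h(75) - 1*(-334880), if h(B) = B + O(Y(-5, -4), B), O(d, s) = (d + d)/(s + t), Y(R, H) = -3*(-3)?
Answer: 8373881/25 ≈ 3.3496e+5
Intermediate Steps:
t = 0 (t = 3 - 1*3 = 3 - 3 = 0)
Y(R, H) = 9
O(d, s) = 2*d/s (O(d, s) = (d + d)/(s + 0) = (2*d)/s = 2*d/s)
h(B) = B + 18/B (h(B) = B + 2*9/B = B + 18/B)
h(75) - 1*(-334880) = (75 + 18/75) - 1*(-334880) = (75 + 18*(1/75)) + 334880 = (75 + 6/25) + 334880 = 1881/25 + 334880 = 8373881/25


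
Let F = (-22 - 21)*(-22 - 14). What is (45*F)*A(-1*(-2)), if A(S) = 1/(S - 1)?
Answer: 69660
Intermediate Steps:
A(S) = 1/(-1 + S)
F = 1548 (F = -43*(-36) = 1548)
(45*F)*A(-1*(-2)) = (45*1548)/(-1 - 1*(-2)) = 69660/(-1 + 2) = 69660/1 = 69660*1 = 69660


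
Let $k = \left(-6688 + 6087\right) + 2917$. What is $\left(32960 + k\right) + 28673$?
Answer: $63949$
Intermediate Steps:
$k = 2316$ ($k = -601 + 2917 = 2316$)
$\left(32960 + k\right) + 28673 = \left(32960 + 2316\right) + 28673 = 35276 + 28673 = 63949$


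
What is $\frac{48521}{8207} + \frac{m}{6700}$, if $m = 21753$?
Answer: $\frac{503617571}{54986900} \approx 9.1589$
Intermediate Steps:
$\frac{48521}{8207} + \frac{m}{6700} = \frac{48521}{8207} + \frac{21753}{6700} = \frac{503617571}{54986900}$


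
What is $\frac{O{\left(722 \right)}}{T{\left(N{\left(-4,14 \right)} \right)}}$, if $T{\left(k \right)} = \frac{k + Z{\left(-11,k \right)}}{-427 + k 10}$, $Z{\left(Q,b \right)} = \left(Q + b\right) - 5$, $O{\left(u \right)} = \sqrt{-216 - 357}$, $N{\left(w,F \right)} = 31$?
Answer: $- \frac{117 i \sqrt{573}}{46} \approx - 60.884 i$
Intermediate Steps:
$O{\left(u \right)} = i \sqrt{573}$ ($O{\left(u \right)} = \sqrt{-573} = i \sqrt{573}$)
$Z{\left(Q,b \right)} = -5 + Q + b$
$T{\left(k \right)} = \frac{-16 + 2 k}{-427 + 10 k}$ ($T{\left(k \right)} = \frac{k - \left(16 - k\right)}{-427 + k 10} = \frac{k + \left(-16 + k\right)}{-427 + 10 k} = \frac{-16 + 2 k}{-427 + 10 k}$)
$\frac{O{\left(722 \right)}}{T{\left(N{\left(-4,14 \right)} \right)}} = \frac{i \sqrt{573}}{2 \frac{1}{-427 + 10 \cdot 31} \left(-8 + 31\right)} = \frac{i \sqrt{573}}{2 \frac{1}{-427 + 310} \cdot 23} = \frac{i \sqrt{573}}{2 \frac{1}{-117} \cdot 23} = \frac{i \sqrt{573}}{2 \left(- \frac{1}{117}\right) 23} = \frac{i \sqrt{573}}{- \frac{46}{117}} = i \sqrt{573} \left(- \frac{117}{46}\right) = - \frac{117 i \sqrt{573}}{46}$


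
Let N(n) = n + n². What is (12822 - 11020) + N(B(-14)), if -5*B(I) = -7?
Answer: 45134/25 ≈ 1805.4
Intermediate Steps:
B(I) = 7/5 (B(I) = -⅕*(-7) = 7/5)
(12822 - 11020) + N(B(-14)) = (12822 - 11020) + 7*(1 + 7/5)/5 = 1802 + (7/5)*(12/5) = 1802 + 84/25 = 45134/25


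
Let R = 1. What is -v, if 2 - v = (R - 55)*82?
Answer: -4430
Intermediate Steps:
v = 4430 (v = 2 - (1 - 55)*82 = 2 - (-54)*82 = 2 - 1*(-4428) = 2 + 4428 = 4430)
-v = -1*4430 = -4430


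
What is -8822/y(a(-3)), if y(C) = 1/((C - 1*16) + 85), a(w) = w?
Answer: -582252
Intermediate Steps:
y(C) = 1/(69 + C) (y(C) = 1/((C - 16) + 85) = 1/((-16 + C) + 85) = 1/(69 + C))
-8822/y(a(-3)) = -8822/(1/(69 - 3)) = -8822/(1/66) = -8822/1/66 = -8822*66 = -582252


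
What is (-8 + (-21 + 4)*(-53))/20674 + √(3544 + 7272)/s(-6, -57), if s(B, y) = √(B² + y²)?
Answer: 893/20674 + 104*√365/1095 ≈ 1.8577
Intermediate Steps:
(-8 + (-21 + 4)*(-53))/20674 + √(3544 + 7272)/s(-6, -57) = (-8 + (-21 + 4)*(-53))/20674 + √(3544 + 7272)/(√((-6)² + (-57)²)) = (-8 - 17*(-53))*(1/20674) + √10816/(√(36 + 3249)) = (-8 + 901)*(1/20674) + 104/(√3285) = 893*(1/20674) + 104/((3*√365)) = 893/20674 + 104*(√365/1095) = 893/20674 + 104*√365/1095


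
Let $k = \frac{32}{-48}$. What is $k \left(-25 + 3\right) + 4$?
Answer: $\frac{56}{3} \approx 18.667$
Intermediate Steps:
$k = - \frac{2}{3}$ ($k = 32 \left(- \frac{1}{48}\right) = - \frac{2}{3} \approx -0.66667$)
$k \left(-25 + 3\right) + 4 = - \frac{2 \left(-25 + 3\right)}{3} + 4 = \left(- \frac{2}{3}\right) \left(-22\right) + 4 = \frac{44}{3} + 4 = \frac{56}{3}$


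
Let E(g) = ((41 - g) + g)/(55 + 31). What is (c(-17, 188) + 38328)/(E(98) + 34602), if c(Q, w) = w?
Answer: 3312376/2975813 ≈ 1.1131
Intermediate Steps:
E(g) = 41/86
(c(-17, 188) + 38328)/(E(98) + 34602) = (188 + 38328)/(41/86 + 34602) = 38516/(2975813/86) = 38516*(86/2975813) = 3312376/2975813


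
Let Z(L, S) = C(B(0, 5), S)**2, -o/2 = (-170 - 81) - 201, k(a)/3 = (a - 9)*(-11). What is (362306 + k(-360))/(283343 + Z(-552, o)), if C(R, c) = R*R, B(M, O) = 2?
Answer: 374483/283359 ≈ 1.3216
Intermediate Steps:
k(a) = 297 - 33*a (k(a) = 3*((a - 9)*(-11)) = 3*((-9 + a)*(-11)) = 3*(99 - 11*a) = 297 - 33*a)
o = 904 (o = -2*((-170 - 81) - 201) = -2*(-251 - 201) = -2*(-452) = 904)
C(R, c) = R**2
Z(L, S) = 16 (Z(L, S) = (2**2)**2 = 4**2 = 16)
(362306 + k(-360))/(283343 + Z(-552, o)) = (362306 + (297 - 33*(-360)))/(283343 + 16) = (362306 + (297 + 11880))/283359 = (362306 + 12177)*(1/283359) = 374483*(1/283359) = 374483/283359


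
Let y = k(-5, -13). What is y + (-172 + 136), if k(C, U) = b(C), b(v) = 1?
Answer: -35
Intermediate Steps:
k(C, U) = 1
y = 1
y + (-172 + 136) = 1 + (-172 + 136) = 1 - 36 = -35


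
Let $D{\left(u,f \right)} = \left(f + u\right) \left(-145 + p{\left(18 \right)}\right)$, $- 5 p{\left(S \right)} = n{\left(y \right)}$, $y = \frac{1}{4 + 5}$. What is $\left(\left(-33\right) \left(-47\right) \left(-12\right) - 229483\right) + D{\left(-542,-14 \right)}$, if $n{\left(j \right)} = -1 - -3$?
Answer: $- \frac{836263}{5} \approx -1.6725 \cdot 10^{5}$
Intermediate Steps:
$y = \frac{1}{9} \approx 0.11111$
$n{\left(j \right)} = 2$ ($n{\left(j \right)} = -1 + 3 = 2$)
$p{\left(S \right)} = - \frac{2}{5}$ ($p{\left(S \right)} = \left(- \frac{1}{5}\right) 2 = - \frac{2}{5}$)
$D{\left(u,f \right)} = - \frac{727 f}{5} - \frac{727 u}{5}$ ($D{\left(u,f \right)} = \left(f + u\right) \left(-145 - \frac{2}{5}\right) = \left(f + u\right) \left(- \frac{727}{5}\right) = - \frac{727 f}{5} - \frac{727 u}{5}$)
$\left(\left(-33\right) \left(-47\right) \left(-12\right) - 229483\right) + D{\left(-542,-14 \right)} = \left(\left(-33\right) \left(-47\right) \left(-12\right) - 229483\right) - - \frac{404212}{5} = \left(1551 \left(-12\right) - 229483\right) + \left(\frac{10178}{5} + \frac{394034}{5}\right) = \left(-18612 - 229483\right) + \frac{404212}{5} = -248095 + \frac{404212}{5} = - \frac{836263}{5}$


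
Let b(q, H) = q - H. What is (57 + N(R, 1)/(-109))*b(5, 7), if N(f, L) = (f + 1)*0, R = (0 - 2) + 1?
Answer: -114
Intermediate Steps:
R = -1 (R = -2 + 1 = -1)
N(f, L) = 0 (N(f, L) = (1 + f)*0 = 0)
(57 + N(R, 1)/(-109))*b(5, 7) = (57 + 0/(-109))*(5 - 1*7) = (57 + 0*(-1/109))*(5 - 7) = (57 + 0)*(-2) = 57*(-2) = -114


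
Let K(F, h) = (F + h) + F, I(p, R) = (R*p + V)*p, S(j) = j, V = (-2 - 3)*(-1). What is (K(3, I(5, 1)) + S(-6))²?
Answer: 2500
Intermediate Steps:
V = 5 (V = -5*(-1) = 5)
I(p, R) = p*(5 + R*p) (I(p, R) = (R*p + 5)*p = (5 + R*p)*p = p*(5 + R*p))
K(F, h) = h + 2*F
(K(3, I(5, 1)) + S(-6))² = ((5*(5 + 1*5) + 2*3) - 6)² = ((5*(5 + 5) + 6) - 6)² = ((5*10 + 6) - 6)² = ((50 + 6) - 6)² = (56 - 6)² = 50² = 2500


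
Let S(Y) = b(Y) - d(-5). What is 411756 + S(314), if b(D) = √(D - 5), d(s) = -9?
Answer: 411765 + √309 ≈ 4.1178e+5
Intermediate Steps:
b(D) = √(-5 + D)
S(Y) = 9 + √(-5 + Y) (S(Y) = √(-5 + Y) - 1*(-9) = √(-5 + Y) + 9 = 9 + √(-5 + Y))
411756 + S(314) = 411756 + (9 + √(-5 + 314)) = 411756 + (9 + √309) = 411765 + √309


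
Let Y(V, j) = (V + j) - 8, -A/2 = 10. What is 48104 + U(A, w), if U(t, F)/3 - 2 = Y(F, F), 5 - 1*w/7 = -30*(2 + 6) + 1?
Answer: 58334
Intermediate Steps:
A = -20 (A = -2*10 = -20)
Y(V, j) = -8 + V + j
w = 1708 (w = 35 - 7*(-30*(2 + 6) + 1) = 35 - 7*(-30*8 + 1) = 35 - 7*(-6*40 + 1) = 35 - 7*(-240 + 1) = 35 - 7*(-239) = 35 + 1673 = 1708)
U(t, F) = -18 + 6*F (U(t, F) = 6 + 3*(-8 + F + F) = 6 + 3*(-8 + 2*F) = 6 + (-24 + 6*F) = -18 + 6*F)
48104 + U(A, w) = 48104 + (-18 + 6*1708) = 48104 + (-18 + 10248) = 48104 + 10230 = 58334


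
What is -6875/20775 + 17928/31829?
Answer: 6145193/26449899 ≈ 0.23233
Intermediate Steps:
-6875/20775 + 17928/31829 = -6875*1/20775 + 17928*(1/31829) = -275/831 + 17928/31829 = 6145193/26449899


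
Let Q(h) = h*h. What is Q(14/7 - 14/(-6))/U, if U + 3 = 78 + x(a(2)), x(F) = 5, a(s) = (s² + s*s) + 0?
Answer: 169/720 ≈ 0.23472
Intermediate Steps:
a(s) = 2*s² (a(s) = (s² + s²) + 0 = 2*s² + 0 = 2*s²)
Q(h) = h²
U = 80 (U = -3 + (78 + 5) = -3 + 83 = 80)
Q(14/7 - 14/(-6))/U = (14/7 - 14/(-6))²/80 = (14*(⅐) - 14*(-⅙))²*(1/80) = (2 + 7/3)²*(1/80) = (13/3)²*(1/80) = (169/9)*(1/80) = 169/720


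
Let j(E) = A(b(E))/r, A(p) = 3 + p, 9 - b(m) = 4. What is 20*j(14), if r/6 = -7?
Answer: -80/21 ≈ -3.8095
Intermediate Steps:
b(m) = 5 (b(m) = 9 - 1*4 = 9 - 4 = 5)
r = -42 (r = 6*(-7) = -42)
j(E) = -4/21 (j(E) = (3 + 5)/(-42) = 8*(-1/42) = -4/21)
20*j(14) = 20*(-4/21) = -80/21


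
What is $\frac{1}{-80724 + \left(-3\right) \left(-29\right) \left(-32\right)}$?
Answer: $- \frac{1}{83508} \approx -1.1975 \cdot 10^{-5}$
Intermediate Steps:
$\frac{1}{-80724 + \left(-3\right) \left(-29\right) \left(-32\right)} = \frac{1}{-80724 + 87 \left(-32\right)} = \frac{1}{-80724 - 2784} = \frac{1}{-83508} = - \frac{1}{83508}$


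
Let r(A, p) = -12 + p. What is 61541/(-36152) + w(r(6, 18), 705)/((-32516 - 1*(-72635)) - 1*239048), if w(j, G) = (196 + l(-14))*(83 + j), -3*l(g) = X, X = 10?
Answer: -38586599951/21575043624 ≈ -1.7885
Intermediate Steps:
l(g) = -10/3 (l(g) = -⅓*10 = -10/3)
w(j, G) = 47974/3 + 578*j/3 (w(j, G) = (196 - 10/3)*(83 + j) = 578*(83 + j)/3 = 47974/3 + 578*j/3)
61541/(-36152) + w(r(6, 18), 705)/((-32516 - 1*(-72635)) - 1*239048) = 61541/(-36152) + (47974/3 + 578*(-12 + 18)/3)/((-32516 - 1*(-72635)) - 1*239048) = 61541*(-1/36152) + (47974/3 + (578/3)*6)/((-32516 + 72635) - 239048) = -61541/36152 + (47974/3 + 1156)/(40119 - 239048) = -61541/36152 + (51442/3)/(-198929) = -61541/36152 + (51442/3)*(-1/198929) = -61541/36152 - 51442/596787 = -38586599951/21575043624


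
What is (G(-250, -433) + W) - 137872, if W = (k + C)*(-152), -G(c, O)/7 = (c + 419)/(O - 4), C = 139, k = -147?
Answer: -59717489/437 ≈ -1.3665e+5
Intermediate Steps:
G(c, O) = -7*(419 + c)/(-4 + O) (G(c, O) = -7*(c + 419)/(O - 4) = -7*(419 + c)/(-4 + O))
W = 1216 (W = (-147 + 139)*(-152) = -8*(-152) = 1216)
(G(-250, -433) + W) - 137872 = (7*(-419 - 1*(-250))/(-4 - 433) + 1216) - 137872 = (7*(-419 + 250)/(-437) + 1216) - 137872 = (7*(-1/437)*(-169) + 1216) - 137872 = (1183/437 + 1216) - 137872 = 532575/437 - 137872 = -59717489/437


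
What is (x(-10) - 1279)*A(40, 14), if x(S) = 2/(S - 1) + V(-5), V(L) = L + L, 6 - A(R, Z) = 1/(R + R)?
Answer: -6792699/880 ≈ -7719.0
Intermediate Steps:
A(R, Z) = 6 - 1/(2*R) (A(R, Z) = 6 - 1/(R + R) = 6 - 1/(2*R))
V(L) = 2*L
x(S) = -10 + 2/(-1 + S) (x(S) = 2/(S - 1) + 2*(-5) = 2/(-1 + S) - 10 = -10 + 2/(-1 + S))
(x(-10) - 1279)*A(40, 14) = (2*(6 - 5*(-10))/(-1 - 10) - 1279)*(6 - ½/40) = (2*(6 + 50)/(-11) - 1279)*(6 - ½*1/40) = (2*(-1/11)*56 - 1279)*(6 - 1/80) = (-112/11 - 1279)*(479/80) = -14181/11*479/80 = -6792699/880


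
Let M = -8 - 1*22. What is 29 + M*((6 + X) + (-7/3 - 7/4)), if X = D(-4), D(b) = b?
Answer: 183/2 ≈ 91.500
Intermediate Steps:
M = -30 (M = -8 - 22 = -30)
X = -4
29 + M*((6 + X) + (-7/3 - 7/4)) = 29 - 30*((6 - 4) + (-7/3 - 7/4)) = 29 - 30*(2 + (-7*⅓ - 7*¼)) = 29 - 30*(2 + (-7/3 - 7/4)) = 29 - 30*(2 - 49/12) = 29 - 30*(-25/12) = 29 + 125/2 = 183/2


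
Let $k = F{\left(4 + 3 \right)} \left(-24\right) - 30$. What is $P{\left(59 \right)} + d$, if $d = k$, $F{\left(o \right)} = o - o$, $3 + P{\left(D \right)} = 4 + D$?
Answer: $30$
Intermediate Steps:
$P{\left(D \right)} = 1 + D$ ($P{\left(D \right)} = -3 + \left(4 + D\right) = 1 + D$)
$F{\left(o \right)} = 0$
$k = -30$ ($k = 0 \left(-24\right) - 30 = 0 - 30 = -30$)
$d = -30$
$P{\left(59 \right)} + d = \left(1 + 59\right) - 30 = 60 - 30 = 30$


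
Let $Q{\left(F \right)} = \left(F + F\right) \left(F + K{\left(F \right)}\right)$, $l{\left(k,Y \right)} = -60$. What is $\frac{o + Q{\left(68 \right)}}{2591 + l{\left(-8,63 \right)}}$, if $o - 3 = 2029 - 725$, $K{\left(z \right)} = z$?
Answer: $\frac{19803}{2531} \approx 7.8242$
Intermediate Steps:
$Q{\left(F \right)} = 4 F^{2}$ ($Q{\left(F \right)} = \left(F + F\right) \left(F + F\right) = 2 F 2 F = 4 F^{2}$)
$o = 1307$ ($o = 3 + \left(2029 - 725\right) = 3 + 1304 = 1307$)
$\frac{o + Q{\left(68 \right)}}{2591 + l{\left(-8,63 \right)}} = \frac{1307 + 4 \cdot 68^{2}}{2591 - 60} = \frac{1307 + 4 \cdot 4624}{2531} = \left(1307 + 18496\right) \frac{1}{2531} = 19803 \cdot \frac{1}{2531} = \frac{19803}{2531}$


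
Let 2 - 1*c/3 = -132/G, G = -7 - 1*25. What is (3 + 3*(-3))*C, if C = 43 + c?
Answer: -879/4 ≈ -219.75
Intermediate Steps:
G = -32 (G = -7 - 25 = -32)
c = -51/8 (c = 6 - (-396)/(-32) = 6 - (-396)*(-1)/32 = 6 - 3*33/8 = 6 - 99/8 = -51/8 ≈ -6.3750)
C = 293/8 (C = 43 - 51/8 = 293/8 ≈ 36.625)
(3 + 3*(-3))*C = (3 + 3*(-3))*(293/8) = (3 - 9)*(293/8) = -6*293/8 = -879/4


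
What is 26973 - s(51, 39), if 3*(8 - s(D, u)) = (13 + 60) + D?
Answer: 81019/3 ≈ 27006.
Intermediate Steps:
s(D, u) = -49/3 - D/3 (s(D, u) = 8 - ((13 + 60) + D)/3 = 8 - (73 + D)/3 = 8 + (-73/3 - D/3) = -49/3 - D/3)
26973 - s(51, 39) = 26973 - (-49/3 - 1/3*51) = 26973 - (-49/3 - 17) = 26973 - 1*(-100/3) = 26973 + 100/3 = 81019/3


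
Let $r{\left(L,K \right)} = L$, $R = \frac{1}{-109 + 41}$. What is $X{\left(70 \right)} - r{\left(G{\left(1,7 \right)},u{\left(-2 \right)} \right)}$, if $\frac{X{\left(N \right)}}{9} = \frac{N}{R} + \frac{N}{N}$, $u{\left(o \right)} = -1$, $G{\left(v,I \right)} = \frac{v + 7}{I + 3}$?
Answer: $- \frac{214159}{5} \approx -42832.0$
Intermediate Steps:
$G{\left(v,I \right)} = \frac{7 + v}{3 + I}$
$R = - \frac{1}{68}$ ($R = \frac{1}{-68} = - \frac{1}{68} \approx -0.014706$)
$X{\left(N \right)} = 9 - 612 N$ ($X{\left(N \right)} = 9 \left(\frac{N}{- \frac{1}{68}} + \frac{N}{N}\right) = 9 \left(N \left(-68\right) + 1\right) = 9 \left(- 68 N + 1\right) = 9 \left(1 - 68 N\right) = 9 - 612 N$)
$X{\left(70 \right)} - r{\left(G{\left(1,7 \right)},u{\left(-2 \right)} \right)} = \left(9 - 42840\right) - \frac{7 + 1}{3 + 7} = \left(9 - 42840\right) - \frac{1}{10} \cdot 8 = -42831 - \frac{1}{10} \cdot 8 = -42831 - \frac{4}{5} = - \frac{214159}{5}$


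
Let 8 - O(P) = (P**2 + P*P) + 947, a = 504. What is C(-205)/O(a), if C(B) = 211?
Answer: -211/508971 ≈ -0.00041456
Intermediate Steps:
O(P) = -939 - 2*P**2 (O(P) = 8 - ((P**2 + P*P) + 947) = 8 - ((P**2 + P**2) + 947) = 8 - (2*P**2 + 947) = 8 - (947 + 2*P**2) = 8 + (-947 - 2*P**2) = -939 - 2*P**2)
C(-205)/O(a) = 211/(-939 - 2*504**2) = 211/(-939 - 2*254016) = 211/(-939 - 508032) = 211/(-508971) = 211*(-1/508971) = -211/508971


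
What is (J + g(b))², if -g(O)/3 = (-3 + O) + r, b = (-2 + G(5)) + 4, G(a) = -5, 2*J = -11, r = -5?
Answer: 3025/4 ≈ 756.25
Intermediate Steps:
J = -11/2 (J = (½)*(-11) = -11/2 ≈ -5.5000)
b = -3 (b = (-2 - 5) + 4 = -7 + 4 = -3)
g(O) = 24 - 3*O (g(O) = -3*((-3 + O) - 5) = -3*(-8 + O) = 24 - 3*O)
(J + g(b))² = (-11/2 + (24 - 3*(-3)))² = (-11/2 + (24 + 9))² = (-11/2 + 33)² = (55/2)² = 3025/4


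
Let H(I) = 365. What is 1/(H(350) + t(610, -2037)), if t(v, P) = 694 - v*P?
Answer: 1/1243629 ≈ 8.0410e-7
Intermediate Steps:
t(v, P) = 694 - P*v
1/(H(350) + t(610, -2037)) = 1/(365 + (694 - 1*(-2037)*610)) = 1/(365 + (694 + 1242570)) = 1/(365 + 1243264) = 1/1243629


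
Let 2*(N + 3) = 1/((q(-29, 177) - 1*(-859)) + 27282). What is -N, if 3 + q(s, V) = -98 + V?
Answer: 169301/56434 ≈ 3.0000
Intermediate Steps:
q(s, V) = -101 + V (q(s, V) = -3 + (-98 + V) = -101 + V)
N = -169301/56434 (N = -3 + 1/(2*(((-101 + 177) - 1*(-859)) + 27282)) = -3 + 1/(2*((76 + 859) + 27282)) = -3 + 1/(2*(935 + 27282)) = -3 + (1/2)/28217 = -3 + (1/2)*(1/28217) = -3 + 1/56434 = -169301/56434 ≈ -3.0000)
-N = -1*(-169301/56434) = 169301/56434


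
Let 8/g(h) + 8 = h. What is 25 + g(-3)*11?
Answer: 17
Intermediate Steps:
g(h) = 8/(-8 + h)
25 + g(-3)*11 = 25 + (8/(-8 - 3))*11 = 25 + (8/(-11))*11 = 25 + (8*(-1/11))*11 = 25 - 8/11*11 = 25 - 8 = 17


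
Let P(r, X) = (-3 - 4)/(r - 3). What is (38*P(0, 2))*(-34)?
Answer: -9044/3 ≈ -3014.7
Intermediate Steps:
P(r, X) = -7/(-3 + r)
(38*P(0, 2))*(-34) = (38*(-7/(-3 + 0)))*(-34) = (38*(-7/(-3)))*(-34) = (38*(-7*(-⅓)))*(-34) = (38*(7/3))*(-34) = (266/3)*(-34) = -9044/3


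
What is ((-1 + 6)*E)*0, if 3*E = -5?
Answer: 0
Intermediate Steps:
E = -5/3 (E = (1/3)*(-5) = -5/3 ≈ -1.6667)
((-1 + 6)*E)*0 = ((-1 + 6)*(-5/3))*0 = (5*(-5/3))*0 = -25/3*0 = 0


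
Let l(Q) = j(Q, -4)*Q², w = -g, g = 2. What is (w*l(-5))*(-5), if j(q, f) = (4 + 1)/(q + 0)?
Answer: -250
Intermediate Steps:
w = -2 (w = -1*2 = -2)
j(q, f) = 5/q
l(Q) = 5*Q (l(Q) = (5/Q)*Q² = 5*Q)
(w*l(-5))*(-5) = -10*(-5)*(-5) = -2*(-25)*(-5) = 50*(-5) = -250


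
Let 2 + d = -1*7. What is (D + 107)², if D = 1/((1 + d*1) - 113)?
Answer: 167598916/14641 ≈ 11447.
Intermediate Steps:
d = -9 (d = -2 - 1*7 = -2 - 7 = -9)
D = -1/121 (D = 1/((1 - 9*1) - 113) = 1/((1 - 9) - 113) = 1/(-8 - 113) = 1/(-121) = -1/121 ≈ -0.0082645)
(D + 107)² = (-1/121 + 107)² = (12946/121)² = 167598916/14641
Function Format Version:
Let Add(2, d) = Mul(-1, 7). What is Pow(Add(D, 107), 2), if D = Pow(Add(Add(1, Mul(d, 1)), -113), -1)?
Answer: Rational(167598916, 14641) ≈ 11447.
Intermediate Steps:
d = -9 (d = Add(-2, Mul(-1, 7)) = Add(-2, -7) = -9)
D = Rational(-1, 121) (D = Pow(Add(Add(1, Mul(-9, 1)), -113), -1) = Pow(Add(Add(1, -9), -113), -1) = Pow(Add(-8, -113), -1) = Pow(-121, -1) = Rational(-1, 121) ≈ -0.0082645)
Pow(Add(D, 107), 2) = Pow(Add(Rational(-1, 121), 107), 2) = Pow(Rational(12946, 121), 2) = Rational(167598916, 14641)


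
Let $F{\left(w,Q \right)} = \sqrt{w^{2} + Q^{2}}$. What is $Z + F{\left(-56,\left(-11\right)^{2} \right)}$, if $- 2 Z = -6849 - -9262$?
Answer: $- \frac{2413}{2} + \sqrt{17777} \approx -1073.2$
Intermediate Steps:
$Z = - \frac{2413}{2}$ ($Z = - \frac{-6849 - -9262}{2} = - \frac{-6849 + 9262}{2} = \left(- \frac{1}{2}\right) 2413 = - \frac{2413}{2} \approx -1206.5$)
$F{\left(w,Q \right)} = \sqrt{Q^{2} + w^{2}}$
$Z + F{\left(-56,\left(-11\right)^{2} \right)} = - \frac{2413}{2} + \sqrt{\left(\left(-11\right)^{2}\right)^{2} + \left(-56\right)^{2}} = - \frac{2413}{2} + \sqrt{121^{2} + 3136} = - \frac{2413}{2} + \sqrt{14641 + 3136} = - \frac{2413}{2} + \sqrt{17777}$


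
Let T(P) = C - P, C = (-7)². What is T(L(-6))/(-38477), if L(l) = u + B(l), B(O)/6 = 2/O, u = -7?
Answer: -58/38477 ≈ -0.0015074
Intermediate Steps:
B(O) = 12/O (B(O) = 6*(2/O) = 12/O)
C = 49
L(l) = -7 + 12/l
T(P) = 49 - P
T(L(-6))/(-38477) = (49 - (-7 + 12/(-6)))/(-38477) = (49 - (-7 + 12*(-⅙)))*(-1/38477) = (49 - (-7 - 2))*(-1/38477) = (49 - 1*(-9))*(-1/38477) = (49 + 9)*(-1/38477) = 58*(-1/38477) = -58/38477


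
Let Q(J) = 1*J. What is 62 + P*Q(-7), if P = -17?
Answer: 181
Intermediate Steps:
Q(J) = J
62 + P*Q(-7) = 62 - 17*(-7) = 62 + 119 = 181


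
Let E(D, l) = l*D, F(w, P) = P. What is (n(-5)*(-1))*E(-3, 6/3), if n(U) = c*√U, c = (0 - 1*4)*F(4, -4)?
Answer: 96*I*√5 ≈ 214.66*I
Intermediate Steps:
c = 16 (c = (0 - 1*4)*(-4) = (0 - 4)*(-4) = -4*(-4) = 16)
E(D, l) = D*l
n(U) = 16*√U
(n(-5)*(-1))*E(-3, 6/3) = ((16*√(-5))*(-1))*(-18/3) = ((16*(I*√5))*(-1))*(-18/3) = ((16*I*√5)*(-1))*(-3*2) = -16*I*√5*(-6) = 96*I*√5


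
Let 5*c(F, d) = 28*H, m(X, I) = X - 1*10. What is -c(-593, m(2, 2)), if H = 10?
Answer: -56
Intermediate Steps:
m(X, I) = -10 + X (m(X, I) = X - 10 = -10 + X)
c(F, d) = 56 (c(F, d) = (28*10)/5 = (⅕)*280 = 56)
-c(-593, m(2, 2)) = -1*56 = -56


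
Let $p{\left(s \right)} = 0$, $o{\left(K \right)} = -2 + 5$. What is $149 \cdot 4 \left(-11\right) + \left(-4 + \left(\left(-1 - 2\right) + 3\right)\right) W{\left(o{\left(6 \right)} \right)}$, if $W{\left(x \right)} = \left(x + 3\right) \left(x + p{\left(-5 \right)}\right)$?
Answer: $-6628$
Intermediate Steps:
$o{\left(K \right)} = 3$
$W{\left(x \right)} = x \left(3 + x\right)$ ($W{\left(x \right)} = \left(x + 3\right) \left(x + 0\right) = \left(3 + x\right) x = x \left(3 + x\right)$)
$149 \cdot 4 \left(-11\right) + \left(-4 + \left(\left(-1 - 2\right) + 3\right)\right) W{\left(o{\left(6 \right)} \right)} = 149 \cdot 4 \left(-11\right) + \left(-4 + \left(\left(-1 - 2\right) + 3\right)\right) 3 \left(3 + 3\right) = 149 \left(-44\right) + \left(-4 + \left(-3 + 3\right)\right) 3 \cdot 6 = -6556 + \left(-4 + 0\right) 18 = -6556 - 72 = -6628$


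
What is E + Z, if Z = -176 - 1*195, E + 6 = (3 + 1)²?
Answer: -361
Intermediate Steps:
E = 10 (E = -6 + (3 + 1)² = -6 + 4² = -6 + 16 = 10)
Z = -371 (Z = -176 - 195 = -371)
E + Z = 10 - 371 = -361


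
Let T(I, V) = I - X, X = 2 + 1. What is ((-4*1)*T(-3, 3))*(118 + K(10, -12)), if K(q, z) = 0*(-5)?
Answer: 2832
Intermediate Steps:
X = 3
T(I, V) = -3 + I (T(I, V) = I - 1*3 = I - 3 = -3 + I)
K(q, z) = 0
((-4*1)*T(-3, 3))*(118 + K(10, -12)) = ((-4*1)*(-3 - 3))*(118 + 0) = -4*(-6)*118 = 24*118 = 2832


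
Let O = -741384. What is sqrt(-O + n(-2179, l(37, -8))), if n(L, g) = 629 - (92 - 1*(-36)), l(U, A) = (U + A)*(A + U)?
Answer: sqrt(741885) ≈ 861.33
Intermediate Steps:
l(U, A) = (A + U)**2 (l(U, A) = (A + U)*(A + U) = (A + U)**2)
n(L, g) = 501 (n(L, g) = 629 - (92 + 36) = 629 - 1*128 = 629 - 128 = 501)
sqrt(-O + n(-2179, l(37, -8))) = sqrt(-1*(-741384) + 501) = sqrt(741384 + 501) = sqrt(741885)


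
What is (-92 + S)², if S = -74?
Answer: 27556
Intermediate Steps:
(-92 + S)² = (-92 - 74)² = (-166)² = 27556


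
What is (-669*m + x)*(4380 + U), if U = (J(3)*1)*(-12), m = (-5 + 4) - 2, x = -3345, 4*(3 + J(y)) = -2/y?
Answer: -5911284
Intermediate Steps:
J(y) = -3 - 1/(2*y) (J(y) = -3 + (-2/y)/4 = -3 - 1/(2*y))
m = -3 (m = -1 - 2 = -3)
U = 38 (U = ((-3 - ½/3)*1)*(-12) = ((-3 - ½*⅓)*1)*(-12) = ((-3 - ⅙)*1)*(-12) = -19/6*1*(-12) = -19/6*(-12) = 38)
(-669*m + x)*(4380 + U) = (-669*(-3) - 3345)*(4380 + 38) = (2007 - 3345)*4418 = -1338*4418 = -5911284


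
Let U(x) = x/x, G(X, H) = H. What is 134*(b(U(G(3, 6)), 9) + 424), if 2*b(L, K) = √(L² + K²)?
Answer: 56816 + 67*√82 ≈ 57423.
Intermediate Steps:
U(x) = 1
b(L, K) = √(K² + L²)/2 (b(L, K) = √(L² + K²)/2 = √(K² + L²)/2)
134*(b(U(G(3, 6)), 9) + 424) = 134*(√(9² + 1²)/2 + 424) = 134*(√(81 + 1)/2 + 424) = 134*(√82/2 + 424) = 134*(424 + √82/2) = 56816 + 67*√82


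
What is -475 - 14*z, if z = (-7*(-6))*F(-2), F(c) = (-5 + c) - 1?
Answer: 4229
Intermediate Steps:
F(c) = -6 + c
z = -336 (z = (-7*(-6))*(-6 - 2) = 42*(-8) = -336)
-475 - 14*z = -475 - 14*(-336) = -475 + 4704 = 4229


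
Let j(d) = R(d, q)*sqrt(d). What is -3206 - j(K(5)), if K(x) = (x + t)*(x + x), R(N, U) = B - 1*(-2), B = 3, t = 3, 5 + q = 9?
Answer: -3206 - 20*sqrt(5) ≈ -3250.7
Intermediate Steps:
q = 4 (q = -5 + 9 = 4)
R(N, U) = 5 (R(N, U) = 3 - 1*(-2) = 3 + 2 = 5)
K(x) = 2*x*(3 + x) (K(x) = (x + 3)*(x + x) = (3 + x)*(2*x) = 2*x*(3 + x))
j(d) = 5*sqrt(d)
-3206 - j(K(5)) = -3206 - 5*sqrt(2*5*(3 + 5)) = -3206 - 5*sqrt(2*5*8) = -3206 - 5*sqrt(80) = -3206 - 5*4*sqrt(5) = -3206 - 20*sqrt(5)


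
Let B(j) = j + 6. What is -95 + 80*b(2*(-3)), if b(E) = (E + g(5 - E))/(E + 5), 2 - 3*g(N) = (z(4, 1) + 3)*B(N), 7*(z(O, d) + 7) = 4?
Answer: -25675/21 ≈ -1222.6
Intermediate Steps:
z(O, d) = -45/7 (z(O, d) = -7 + (⅐)*4 = -7 + 4/7 = -45/7)
B(j) = 6 + j
g(N) = 158/21 + 8*N/7 (g(N) = ⅔ - (-45/7 + 3)*(6 + N)/3 = ⅔ - (-8)*(6 + N)/7 = ⅔ - (-144/7 - 24*N/7)/3 = ⅔ + (48/7 + 8*N/7) = 158/21 + 8*N/7)
b(E) = (278/21 - E/7)/(5 + E) (b(E) = (E + (158/21 + 8*(5 - E)/7))/(E + 5) = (E + (158/21 + (40/7 - 8*E/7)))/(5 + E) = (E + (278/21 - 8*E/7))/(5 + E) = (278/21 - E/7)/(5 + E))
-95 + 80*b(2*(-3)) = -95 + 80*((278 - 6*(-3))/(21*(5 + 2*(-3)))) = -95 + 80*((278 - 3*(-6))/(21*(5 - 6))) = -95 + 80*((1/21)*(278 + 18)/(-1)) = -95 + 80*((1/21)*(-1)*296) = -95 + 80*(-296/21) = -95 - 23680/21 = -25675/21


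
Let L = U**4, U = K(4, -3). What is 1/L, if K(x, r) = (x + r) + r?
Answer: 1/16 ≈ 0.062500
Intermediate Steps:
K(x, r) = x + 2*r (K(x, r) = (r + x) + r = x + 2*r)
U = -2 (U = 4 + 2*(-3) = 4 - 6 = -2)
L = 16 (L = (-2)**4 = 16)
1/L = 1/16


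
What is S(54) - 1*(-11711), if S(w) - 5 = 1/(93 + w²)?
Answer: 35253445/3009 ≈ 11716.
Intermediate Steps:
S(w) = 5 + 1/(93 + w²)
S(54) - 1*(-11711) = (466 + 5*54²)/(93 + 54²) - 1*(-11711) = (466 + 5*2916)/(93 + 2916) + 11711 = (466 + 14580)/3009 + 11711 = (1/3009)*15046 + 11711 = 15046/3009 + 11711 = 35253445/3009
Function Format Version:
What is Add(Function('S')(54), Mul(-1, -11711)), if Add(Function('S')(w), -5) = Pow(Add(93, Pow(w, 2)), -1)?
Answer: Rational(35253445, 3009) ≈ 11716.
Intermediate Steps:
Function('S')(w) = Add(5, Pow(Add(93, Pow(w, 2)), -1))
Add(Function('S')(54), Mul(-1, -11711)) = Add(Mul(Pow(Add(93, Pow(54, 2)), -1), Add(466, Mul(5, Pow(54, 2)))), Mul(-1, -11711)) = Add(Mul(Pow(Add(93, 2916), -1), Add(466, Mul(5, 2916))), 11711) = Add(Mul(Pow(3009, -1), Add(466, 14580)), 11711) = Add(Mul(Rational(1, 3009), 15046), 11711) = Add(Rational(15046, 3009), 11711) = Rational(35253445, 3009)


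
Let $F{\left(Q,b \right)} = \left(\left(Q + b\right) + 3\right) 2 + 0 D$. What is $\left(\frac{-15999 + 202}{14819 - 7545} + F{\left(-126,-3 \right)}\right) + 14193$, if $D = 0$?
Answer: $\frac{101391037}{7274} \approx 13939.0$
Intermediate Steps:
$F{\left(Q,b \right)} = 6 + 2 Q + 2 b$ ($F{\left(Q,b \right)} = \left(\left(Q + b\right) + 3\right) 2 + 0 \cdot 0 = \left(3 + Q + b\right) 2 + 0 = \left(6 + 2 Q + 2 b\right) + 0 = 6 + 2 Q + 2 b$)
$\left(\frac{-15999 + 202}{14819 - 7545} + F{\left(-126,-3 \right)}\right) + 14193 = \left(\frac{-15999 + 202}{14819 - 7545} + \left(6 + 2 \left(-126\right) + 2 \left(-3\right)\right)\right) + 14193 = \left(- \frac{15797}{7274} - 252\right) + 14193 = - \frac{1848845}{7274} + 14193 = \frac{101391037}{7274}$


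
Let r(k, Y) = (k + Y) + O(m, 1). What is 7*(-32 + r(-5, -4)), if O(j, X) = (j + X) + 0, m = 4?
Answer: -252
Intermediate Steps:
O(j, X) = X + j (O(j, X) = (X + j) + 0 = X + j)
r(k, Y) = 5 + Y + k (r(k, Y) = (k + Y) + (1 + 4) = (Y + k) + 5 = 5 + Y + k)
7*(-32 + r(-5, -4)) = 7*(-32 + (5 - 4 - 5)) = 7*(-32 - 4) = 7*(-36) = -252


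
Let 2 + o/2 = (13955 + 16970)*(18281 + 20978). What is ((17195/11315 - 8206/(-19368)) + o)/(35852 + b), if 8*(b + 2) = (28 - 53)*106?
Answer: 53213064634910597/778389570225 ≈ 68363.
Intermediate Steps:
o = 2428169146 (o = -4 + 2*((13955 + 16970)*(18281 + 20978)) = -4 + 2*(30925*39259) = -4 + 2*1214084575 = -4 + 2428169150 = 2428169146)
b = -1333/4 (b = -2 + ((28 - 53)*106)/8 = -2 + (-25*106)/8 = -2 + (1/8)*(-2650) = -2 - 1325/4 = -1333/4 ≈ -333.25)
((17195/11315 - 8206/(-19368)) + o)/(35852 + b) = ((17195/11315 - 8206/(-19368)) + 2428169146)/(35852 - 1333/4) = ((17195*(1/11315) - 8206*(-1/19368)) + 2428169146)/(142075/4) = ((3439/2263 + 4103/9684) + 2428169146)*(4/142075) = (42588365/21914892 + 2428169146)*(4/142075) = (53213064634910597/21914892)*(4/142075) = 53213064634910597/778389570225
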